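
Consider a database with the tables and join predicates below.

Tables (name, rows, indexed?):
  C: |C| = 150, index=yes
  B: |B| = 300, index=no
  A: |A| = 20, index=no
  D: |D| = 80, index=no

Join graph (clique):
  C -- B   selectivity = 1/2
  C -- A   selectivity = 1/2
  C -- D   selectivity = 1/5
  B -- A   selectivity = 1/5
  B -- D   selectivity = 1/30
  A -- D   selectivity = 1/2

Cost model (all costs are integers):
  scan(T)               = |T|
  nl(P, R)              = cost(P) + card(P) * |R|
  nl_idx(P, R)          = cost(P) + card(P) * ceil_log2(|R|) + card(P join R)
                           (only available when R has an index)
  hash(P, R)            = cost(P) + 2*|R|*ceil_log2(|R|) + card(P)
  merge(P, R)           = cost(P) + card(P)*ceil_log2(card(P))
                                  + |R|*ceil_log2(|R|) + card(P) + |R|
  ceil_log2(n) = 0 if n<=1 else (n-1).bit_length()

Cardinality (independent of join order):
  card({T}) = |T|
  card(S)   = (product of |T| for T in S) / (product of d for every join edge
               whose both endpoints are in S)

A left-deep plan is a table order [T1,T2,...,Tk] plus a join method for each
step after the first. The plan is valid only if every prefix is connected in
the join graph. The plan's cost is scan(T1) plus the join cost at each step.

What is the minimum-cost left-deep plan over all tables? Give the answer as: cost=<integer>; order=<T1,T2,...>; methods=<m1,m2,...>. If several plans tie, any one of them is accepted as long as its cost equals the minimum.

cost=6720; order=B,D,A,C; methods=hash,hash,hash

Selinger DP (subsets sized 1..n):
  {C}: scan cost=150, card=150
  {B}: scan cost=300, card=300
  {A}: scan cost=20, card=20
  {D}: scan cost=80, card=80
  {BC}: card=22500; try (C,hash)→3000, (B,merge)→4500, (C,merge)→4650, (B,hash)→5700, (C,nl_idx)→25200, (B,nl)→45150 …(+1); best=3000 via (C,hash)
  {AC}: card=1500; try (A,hash)→500, (C,merge)→1490, (A,merge)→1620, (C,nl_idx)→1680, (C,hash)→2440, (C,nl)→3020 …(+1); best=500 via (A,hash)
  {CD}: card=2400; try (D,hash)→1420, (C,merge)→2070, (D,merge)→2140, (C,hash)→2560, (C,nl_idx)→3120, (C,nl)→12080 …(+1); best=1420 via (D,hash)
  {AB}: card=1200; try (A,hash)→800, (B,merge)→3140, (A,merge)→3420, (B,hash)→5440, (B,nl)→6020, (A,nl)→6300; best=800 via (A,hash)
  {BD}: card=800; try (D,hash)→1720, (B,merge)→3720, (D,merge)→3940, (B,hash)→5560, (B,nl)→24080, (D,nl)→24300; best=1720 via (D,hash)
  {AD}: card=800; try (A,hash)→360, (D,merge)→780, (A,merge)→840, (D,hash)→1160, (D,nl)→1620, (A,nl)→1680; best=360 via (A,hash)
  {ABC}: card=45000; try (C,hash)→4400, (B,hash)→7400, (C,merge)→16550, (B,merge)→21500, (A,hash)→25700, (C,nl_idx)→55400 …(+4); best=4400 via (C,hash)
  {BCD}: card=12000; try (C,hash)→4920, (B,hash)→9220, (C,merge)→11870, (C,nl_idx)→20120, (D,hash)→26620, (B,merge)→35620 …(+4); best=4920 via (C,hash)
  {ACD}: card=12000; try (D,hash)→3120, (C,hash)→3560, (A,hash)→4020, (C,merge)→10510, (C,nl_idx)→18760, (D,merge)→19140 …(+4); best=3120 via (D,hash)
  {ABD}: card=1600; try (A,hash)→2720, (D,hash)→3120, (B,hash)→6560, (A,merge)→10640, (B,merge)→12160, (D,merge)→15840 …(+3); best=2720 via (A,hash)
  {ABCD}: card=12000; try (C,hash)→6720, (A,hash)→17120, (B,hash)→20520, (C,merge)→23270, (C,nl_idx)→27520, (D,hash)→50520 …(+7); best=6720 via (C,hash)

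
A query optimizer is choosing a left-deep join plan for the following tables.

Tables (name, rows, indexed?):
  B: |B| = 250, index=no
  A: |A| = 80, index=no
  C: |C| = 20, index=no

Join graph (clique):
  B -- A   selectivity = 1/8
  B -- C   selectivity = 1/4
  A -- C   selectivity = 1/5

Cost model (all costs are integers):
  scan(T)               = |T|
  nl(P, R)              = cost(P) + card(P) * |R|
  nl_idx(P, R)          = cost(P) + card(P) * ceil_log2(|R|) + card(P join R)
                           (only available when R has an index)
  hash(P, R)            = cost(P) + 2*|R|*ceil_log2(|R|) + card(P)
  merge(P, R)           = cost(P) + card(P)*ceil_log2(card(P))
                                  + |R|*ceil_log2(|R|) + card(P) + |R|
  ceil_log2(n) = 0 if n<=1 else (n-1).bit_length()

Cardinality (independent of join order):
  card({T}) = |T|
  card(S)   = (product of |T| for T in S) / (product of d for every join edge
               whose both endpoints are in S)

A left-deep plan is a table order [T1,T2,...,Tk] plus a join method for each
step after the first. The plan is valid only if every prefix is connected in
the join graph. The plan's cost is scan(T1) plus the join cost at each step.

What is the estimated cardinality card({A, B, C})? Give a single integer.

Tables in S: A(80), B(250), C(20)
Edges inside S: B-A(d=8), B-C(d=4), A-C(d=5)
numerator = 80 * 250 * 20 = 400000
denominator = 8 * 4 * 5 = 160
card(S) = 400000 / 160 = 2500

2500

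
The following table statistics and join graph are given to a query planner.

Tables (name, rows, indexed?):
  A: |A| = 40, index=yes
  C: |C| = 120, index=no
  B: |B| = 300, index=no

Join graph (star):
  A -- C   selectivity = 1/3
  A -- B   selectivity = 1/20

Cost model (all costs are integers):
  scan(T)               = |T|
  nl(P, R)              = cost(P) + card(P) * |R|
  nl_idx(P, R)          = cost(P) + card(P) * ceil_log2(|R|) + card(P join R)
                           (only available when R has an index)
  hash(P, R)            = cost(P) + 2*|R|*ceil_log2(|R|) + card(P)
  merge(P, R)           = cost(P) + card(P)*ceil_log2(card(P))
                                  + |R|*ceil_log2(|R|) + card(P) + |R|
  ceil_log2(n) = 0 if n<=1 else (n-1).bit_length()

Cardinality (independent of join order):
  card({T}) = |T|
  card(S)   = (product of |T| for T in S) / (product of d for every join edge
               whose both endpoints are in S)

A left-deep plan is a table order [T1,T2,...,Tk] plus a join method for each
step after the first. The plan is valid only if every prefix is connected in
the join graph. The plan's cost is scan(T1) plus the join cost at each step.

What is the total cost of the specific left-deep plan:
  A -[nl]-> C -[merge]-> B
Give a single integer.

step 1: scan A: cost=40, card=40
step 2: join C via nl
    card(P join C) = 40*120/(3) = 1600
    cost = 40 + 40*120 = 4840
step 3: join B via merge
    card(P join B) = 1600*300/(20) = 24000
    cost = 4840 + 1600*11 + 300*9 + 1600 + 300 = 27040

27040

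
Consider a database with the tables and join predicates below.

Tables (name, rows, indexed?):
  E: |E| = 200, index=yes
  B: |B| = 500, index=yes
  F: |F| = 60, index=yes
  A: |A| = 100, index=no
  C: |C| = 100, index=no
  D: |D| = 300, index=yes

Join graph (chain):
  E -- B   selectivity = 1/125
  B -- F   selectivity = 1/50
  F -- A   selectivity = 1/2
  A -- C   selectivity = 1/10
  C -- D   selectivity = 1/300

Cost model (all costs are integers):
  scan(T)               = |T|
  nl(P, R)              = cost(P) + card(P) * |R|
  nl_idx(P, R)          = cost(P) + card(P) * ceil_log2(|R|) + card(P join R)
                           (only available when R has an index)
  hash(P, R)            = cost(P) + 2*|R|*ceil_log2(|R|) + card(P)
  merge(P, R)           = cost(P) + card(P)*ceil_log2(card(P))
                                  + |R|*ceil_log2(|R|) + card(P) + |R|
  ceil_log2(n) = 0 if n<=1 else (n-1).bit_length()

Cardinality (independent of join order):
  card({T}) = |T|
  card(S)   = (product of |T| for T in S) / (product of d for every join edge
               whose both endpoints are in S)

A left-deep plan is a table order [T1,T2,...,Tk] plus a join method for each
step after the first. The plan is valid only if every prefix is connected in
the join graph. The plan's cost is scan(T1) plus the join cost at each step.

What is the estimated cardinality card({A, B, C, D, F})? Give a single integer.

Tables in S: A(100), B(500), C(100), D(300), F(60)
Edges inside S: B-F(d=50), F-A(d=2), A-C(d=10), C-D(d=300)
numerator = 100 * 500 * 100 * 300 * 60 = 90000000000
denominator = 50 * 2 * 10 * 300 = 300000
card(S) = 90000000000 / 300000 = 300000

300000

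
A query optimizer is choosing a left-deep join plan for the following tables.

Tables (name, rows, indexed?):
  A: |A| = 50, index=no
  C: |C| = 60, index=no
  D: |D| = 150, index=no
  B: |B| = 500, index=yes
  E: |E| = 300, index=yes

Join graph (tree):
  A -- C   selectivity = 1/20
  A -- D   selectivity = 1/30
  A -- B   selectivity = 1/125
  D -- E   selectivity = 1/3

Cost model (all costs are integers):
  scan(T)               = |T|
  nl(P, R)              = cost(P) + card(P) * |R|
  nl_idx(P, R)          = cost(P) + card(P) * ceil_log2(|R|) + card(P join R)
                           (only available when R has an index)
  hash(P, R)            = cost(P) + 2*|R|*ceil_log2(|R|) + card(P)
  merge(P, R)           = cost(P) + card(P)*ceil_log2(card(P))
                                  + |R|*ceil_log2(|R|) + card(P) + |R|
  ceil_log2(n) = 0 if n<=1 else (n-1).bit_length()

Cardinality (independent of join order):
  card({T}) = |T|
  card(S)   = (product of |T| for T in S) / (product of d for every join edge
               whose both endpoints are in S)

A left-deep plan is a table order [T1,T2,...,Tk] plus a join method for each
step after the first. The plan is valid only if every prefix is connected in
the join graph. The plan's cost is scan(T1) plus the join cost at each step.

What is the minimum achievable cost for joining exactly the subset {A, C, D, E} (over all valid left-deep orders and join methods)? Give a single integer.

8020

Selinger DP over subsets of {A,C,D,E}:
  {A}: scan cost=50, card=50
  {C}: scan cost=60, card=60
  {D}: scan cost=150, card=150
  {E}: scan cost=300, card=300
  {AC}: card=150; try (A,hash)→720, (C,hash)→820, (C,merge)→820, (A,merge)→830, (C,nl)→3050, (A,nl)→3060; best=720 via (A,hash)
  {AD}: card=250; try (A,hash)→900, (D,merge)→1750, (A,merge)→1850, (D,hash)→2500, (D,nl)→7550, (A,nl)→7650; best=900 via (A,hash)
  {DE}: card=15000; try (D,hash)→3000, (E,merge)→4500, (D,merge)→4650, (E,hash)→5700, (E,nl_idx)→16500, (E,nl)→45150 …(+1); best=3000 via (D,hash)
  {ACD}: card=750; try (C,hash)→1870, (D,hash)→3270, (D,merge)→3420, (C,merge)→3570, (C,nl)→15900, (D,nl)→23220; best=1870 via (C,hash)
  {ADE}: card=25000; try (E,merge)→6150, (E,hash)→6550, (A,hash)→18600, (E,nl_idx)→28150, (E,nl)→75900, (A,merge)→228350 …(+1); best=6150 via (E,merge)
  {ACDE}: card=75000; try (E,hash)→8020, (E,merge)→13120, (C,hash)→31870, (E,nl_idx)→83620, (E,nl)→226870, (C,merge)→406570 …(+1); best=8020 via (E,hash)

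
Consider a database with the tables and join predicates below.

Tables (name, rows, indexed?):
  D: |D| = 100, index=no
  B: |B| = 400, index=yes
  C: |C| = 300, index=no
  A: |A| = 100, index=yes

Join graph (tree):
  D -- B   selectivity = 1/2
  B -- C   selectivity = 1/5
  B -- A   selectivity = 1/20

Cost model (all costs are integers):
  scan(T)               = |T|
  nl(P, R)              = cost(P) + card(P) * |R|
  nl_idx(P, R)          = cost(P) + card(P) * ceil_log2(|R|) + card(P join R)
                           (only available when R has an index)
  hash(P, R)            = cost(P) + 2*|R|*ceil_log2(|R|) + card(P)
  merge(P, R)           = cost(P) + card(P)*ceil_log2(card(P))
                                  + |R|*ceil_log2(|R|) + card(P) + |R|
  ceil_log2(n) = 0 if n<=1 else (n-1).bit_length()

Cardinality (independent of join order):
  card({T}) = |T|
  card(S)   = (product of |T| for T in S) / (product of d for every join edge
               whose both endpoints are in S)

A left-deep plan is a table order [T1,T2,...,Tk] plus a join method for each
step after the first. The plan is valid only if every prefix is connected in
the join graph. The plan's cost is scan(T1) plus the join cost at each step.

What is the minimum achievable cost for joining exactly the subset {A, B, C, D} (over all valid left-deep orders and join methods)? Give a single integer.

Selinger DP over subsets of {A,B,C,D}:
  {D}: scan cost=100, card=100
  {B}: scan cost=400, card=400
  {C}: scan cost=300, card=300
  {A}: scan cost=100, card=100
  {BD}: card=20000; try (D,hash)→2200, (B,merge)→4900, (D,merge)→5200, (B,hash)→7400, (B,nl_idx)→21000, (B,nl)→40100 …(+1); best=2200 via (D,hash)
  {BC}: card=24000; try (C,hash)→6200, (B,merge)→7300, (C,merge)→7400, (B,hash)→7800, (B,nl_idx)→27000, (B,nl)→120300 …(+1); best=6200 via (C,hash)
  {AB}: card=2000; try (A,hash)→2200, (B,nl_idx)→3000, (B,merge)→4900, (A,merge)→5200, (A,nl_idx)→5200, (B,hash)→7400 …(+2); best=2200 via (A,hash)
  {BCD}: card=1200000; try (C,hash)→27600, (D,hash)→31600, (C,merge)→325200, (D,merge)→391000, (D,nl)→2406200, (C,nl)→6002200; best=27600 via (C,hash)
  {ABD}: card=100000; try (D,hash)→5600, (A,hash)→23600, (D,merge)→27000, (D,nl)→202200, (A,nl_idx)→242200, (A,merge)→323000 …(+1); best=5600 via (D,hash)
  {ABC}: card=120000; try (C,hash)→9600, (C,merge)→29200, (A,hash)→31600, (A,nl_idx)→294200, (A,merge)→391000, (C,nl)→602200 …(+1); best=9600 via (C,hash)
  {ABCD}: card=6000000; try (C,hash)→111000, (D,hash)→131000, (A,hash)→1229000, (C,merge)→1808600, (D,merge)→2170400, (D,nl)→12009600 …(+4); best=111000 via (C,hash)

111000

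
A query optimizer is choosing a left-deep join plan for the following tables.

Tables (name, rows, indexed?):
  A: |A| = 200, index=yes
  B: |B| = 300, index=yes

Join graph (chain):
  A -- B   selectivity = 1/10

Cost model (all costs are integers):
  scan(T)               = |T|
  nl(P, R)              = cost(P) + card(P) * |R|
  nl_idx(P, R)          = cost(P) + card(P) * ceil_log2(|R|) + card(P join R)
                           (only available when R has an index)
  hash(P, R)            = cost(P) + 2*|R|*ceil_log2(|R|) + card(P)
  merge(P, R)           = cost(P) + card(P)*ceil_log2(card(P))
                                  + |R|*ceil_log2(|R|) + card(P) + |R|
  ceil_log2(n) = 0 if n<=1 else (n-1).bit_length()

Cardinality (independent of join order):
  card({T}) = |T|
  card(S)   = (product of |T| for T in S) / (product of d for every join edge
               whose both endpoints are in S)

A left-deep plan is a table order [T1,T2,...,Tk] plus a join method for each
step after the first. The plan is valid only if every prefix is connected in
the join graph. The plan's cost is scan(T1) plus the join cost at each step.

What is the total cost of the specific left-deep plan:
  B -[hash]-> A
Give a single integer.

3800

step 1: scan B: cost=300, card=300
step 2: join A via hash
    card(P join A) = 300*200/(10) = 6000
    cost = 300 + 2*200*8 + 300 = 3800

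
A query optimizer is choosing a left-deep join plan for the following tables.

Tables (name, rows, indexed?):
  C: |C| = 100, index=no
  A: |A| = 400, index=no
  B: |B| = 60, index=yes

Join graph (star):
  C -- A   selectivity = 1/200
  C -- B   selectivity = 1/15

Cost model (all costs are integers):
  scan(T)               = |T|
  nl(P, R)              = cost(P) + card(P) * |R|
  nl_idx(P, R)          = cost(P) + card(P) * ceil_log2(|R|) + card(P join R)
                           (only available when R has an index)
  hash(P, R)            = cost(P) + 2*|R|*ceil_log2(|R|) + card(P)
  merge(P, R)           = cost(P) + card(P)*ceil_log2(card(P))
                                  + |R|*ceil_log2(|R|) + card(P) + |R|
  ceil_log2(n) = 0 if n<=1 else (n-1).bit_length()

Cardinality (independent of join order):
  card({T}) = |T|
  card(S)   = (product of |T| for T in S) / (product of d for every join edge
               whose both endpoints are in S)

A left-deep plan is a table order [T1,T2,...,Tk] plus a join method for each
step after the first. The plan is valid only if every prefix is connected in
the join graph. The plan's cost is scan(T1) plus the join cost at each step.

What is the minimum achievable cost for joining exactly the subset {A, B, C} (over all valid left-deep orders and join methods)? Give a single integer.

Selinger DP over subsets of {A,B,C}:
  {C}: scan cost=100, card=100
  {A}: scan cost=400, card=400
  {B}: scan cost=60, card=60
  {AC}: card=200; try (C,hash)→2200, (A,merge)→4900, (C,merge)→5200, (A,hash)→7400, (A,nl)→40100, (C,nl)→40400; best=2200 via (C,hash)
  {BC}: card=400; try (B,hash)→920, (B,nl_idx)→1100, (C,merge)→1280, (B,merge)→1320, (C,hash)→1520, (C,nl)→6060 …(+1); best=920 via (B,hash)
  {ABC}: card=800; try (B,hash)→3120, (B,nl_idx)→4200, (B,merge)→4420, (A,hash)→8520, (A,merge)→8920, (B,nl)→14200 …(+1); best=3120 via (B,hash)

3120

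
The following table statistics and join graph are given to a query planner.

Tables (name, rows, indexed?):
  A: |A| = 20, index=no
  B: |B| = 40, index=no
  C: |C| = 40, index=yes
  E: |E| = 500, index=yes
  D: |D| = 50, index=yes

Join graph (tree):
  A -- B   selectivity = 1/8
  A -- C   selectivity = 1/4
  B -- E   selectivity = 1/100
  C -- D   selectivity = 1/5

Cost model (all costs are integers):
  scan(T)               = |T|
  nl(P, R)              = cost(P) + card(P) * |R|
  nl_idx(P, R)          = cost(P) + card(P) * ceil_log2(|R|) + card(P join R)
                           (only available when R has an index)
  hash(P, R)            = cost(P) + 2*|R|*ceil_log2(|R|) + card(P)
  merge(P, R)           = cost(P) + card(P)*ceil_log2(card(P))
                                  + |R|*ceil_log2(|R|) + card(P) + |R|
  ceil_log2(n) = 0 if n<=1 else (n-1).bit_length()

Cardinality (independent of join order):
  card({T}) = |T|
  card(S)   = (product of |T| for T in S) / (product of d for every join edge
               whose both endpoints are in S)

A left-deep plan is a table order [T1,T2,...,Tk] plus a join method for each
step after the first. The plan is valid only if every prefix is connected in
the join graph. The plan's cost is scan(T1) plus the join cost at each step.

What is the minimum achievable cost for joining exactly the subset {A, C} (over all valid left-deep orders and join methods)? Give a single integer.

Selinger DP over subsets of {A,C}:
  {A}: scan cost=20, card=20
  {C}: scan cost=40, card=40
  {AC}: card=200; try (A,hash)→280, (C,nl_idx)→340, (C,merge)→420, (A,merge)→440, (C,hash)→520, (C,nl)→820 …(+1); best=280 via (A,hash)

280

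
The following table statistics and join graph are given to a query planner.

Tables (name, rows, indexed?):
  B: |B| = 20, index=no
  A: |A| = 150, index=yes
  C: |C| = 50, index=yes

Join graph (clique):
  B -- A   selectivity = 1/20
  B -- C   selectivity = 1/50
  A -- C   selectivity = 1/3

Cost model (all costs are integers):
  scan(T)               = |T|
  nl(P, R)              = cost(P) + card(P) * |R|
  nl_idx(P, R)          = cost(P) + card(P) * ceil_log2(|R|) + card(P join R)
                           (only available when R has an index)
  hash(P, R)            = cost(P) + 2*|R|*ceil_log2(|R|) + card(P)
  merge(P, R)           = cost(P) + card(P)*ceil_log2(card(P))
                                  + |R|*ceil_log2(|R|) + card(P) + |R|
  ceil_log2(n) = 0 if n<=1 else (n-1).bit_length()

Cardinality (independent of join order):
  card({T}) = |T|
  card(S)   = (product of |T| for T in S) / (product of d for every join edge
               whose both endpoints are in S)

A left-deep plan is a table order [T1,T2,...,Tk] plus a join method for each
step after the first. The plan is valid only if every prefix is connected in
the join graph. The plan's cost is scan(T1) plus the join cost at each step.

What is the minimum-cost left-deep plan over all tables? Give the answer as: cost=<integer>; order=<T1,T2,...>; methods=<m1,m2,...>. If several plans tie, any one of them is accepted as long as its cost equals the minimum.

Selinger DP (subsets sized 1..n):
  {B}: scan cost=20, card=20
  {A}: scan cost=150, card=150
  {C}: scan cost=50, card=50
  {AB}: card=150; try (A,nl_idx)→330, (B,hash)→500, (A,merge)→1490, (B,merge)→1620, (A,hash)→2440, (A,nl)→3020 …(+1); best=330 via (A,nl_idx)
  {BC}: card=20; try (C,nl_idx)→160, (B,hash)→300, (C,merge)→490, (B,merge)→520, (C,hash)→640, (C,nl)→1020 …(+1); best=160 via (C,nl_idx)
  {AC}: card=2500; try (C,hash)→900, (A,merge)→1750, (C,merge)→1850, (A,hash)→2500, (A,nl_idx)→2950, (C,nl_idx)→3550 …(+2); best=900 via (C,hash)
  {ABC}: card=50; try (A,nl_idx)→370, (C,hash)→1080, (C,nl_idx)→1280, (A,merge)→1630, (C,merge)→2030, (A,hash)→2580 …(+5); best=370 via (A,nl_idx)

cost=370; order=B,C,A; methods=nl_idx,nl_idx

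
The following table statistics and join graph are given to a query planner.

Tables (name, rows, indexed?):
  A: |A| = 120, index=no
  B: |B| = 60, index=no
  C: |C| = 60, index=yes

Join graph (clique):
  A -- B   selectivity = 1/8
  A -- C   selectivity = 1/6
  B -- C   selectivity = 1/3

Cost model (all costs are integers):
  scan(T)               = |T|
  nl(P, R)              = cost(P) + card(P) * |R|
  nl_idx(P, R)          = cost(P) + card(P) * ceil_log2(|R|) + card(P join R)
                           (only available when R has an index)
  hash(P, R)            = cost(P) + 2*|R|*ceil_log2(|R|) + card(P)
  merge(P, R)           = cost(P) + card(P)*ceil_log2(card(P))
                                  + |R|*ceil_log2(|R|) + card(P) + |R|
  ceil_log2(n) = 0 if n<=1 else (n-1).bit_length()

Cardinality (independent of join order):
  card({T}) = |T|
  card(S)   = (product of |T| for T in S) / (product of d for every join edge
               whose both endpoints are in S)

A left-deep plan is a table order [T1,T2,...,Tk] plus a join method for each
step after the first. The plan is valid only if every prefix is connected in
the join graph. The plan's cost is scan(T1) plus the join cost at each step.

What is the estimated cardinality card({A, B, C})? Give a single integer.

Tables in S: A(120), B(60), C(60)
Edges inside S: A-B(d=8), A-C(d=6), B-C(d=3)
numerator = 120 * 60 * 60 = 432000
denominator = 8 * 6 * 3 = 144
card(S) = 432000 / 144 = 3000

3000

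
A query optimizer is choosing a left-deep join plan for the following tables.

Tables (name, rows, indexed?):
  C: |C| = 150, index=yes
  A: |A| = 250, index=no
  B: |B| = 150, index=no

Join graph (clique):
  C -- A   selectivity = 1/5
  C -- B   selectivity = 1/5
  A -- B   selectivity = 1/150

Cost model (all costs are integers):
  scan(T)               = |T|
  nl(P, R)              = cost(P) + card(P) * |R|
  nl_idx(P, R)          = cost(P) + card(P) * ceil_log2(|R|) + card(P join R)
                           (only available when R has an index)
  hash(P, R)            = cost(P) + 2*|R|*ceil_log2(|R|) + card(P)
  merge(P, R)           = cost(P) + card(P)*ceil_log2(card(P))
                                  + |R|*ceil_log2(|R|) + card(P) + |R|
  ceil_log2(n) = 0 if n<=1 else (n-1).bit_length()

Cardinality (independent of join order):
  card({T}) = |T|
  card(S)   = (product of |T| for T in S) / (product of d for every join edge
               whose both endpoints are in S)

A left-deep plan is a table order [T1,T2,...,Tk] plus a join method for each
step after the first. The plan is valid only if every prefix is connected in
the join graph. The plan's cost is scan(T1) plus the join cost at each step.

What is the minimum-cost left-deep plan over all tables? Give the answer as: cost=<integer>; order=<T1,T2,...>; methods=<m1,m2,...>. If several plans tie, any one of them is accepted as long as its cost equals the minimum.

Selinger DP (subsets sized 1..n):
  {C}: scan cost=150, card=150
  {A}: scan cost=250, card=250
  {B}: scan cost=150, card=150
  {AC}: card=7500; try (C,hash)→2900, (A,merge)→3750, (C,merge)→3850, (A,hash)→4300, (C,nl_idx)→9750, (A,nl)→37650 …(+1); best=2900 via (C,hash)
  {BC}: card=4500; try (C,hash)→2700, (B,hash)→2700, (C,merge)→2850, (B,merge)→2850, (C,nl_idx)→5850, (C,nl)→22650 …(+1); best=2700 via (C,hash)
  {AB}: card=250; try (B,hash)→2900, (A,merge)→3750, (B,merge)→3850, (A,hash)→4300, (A,nl)→37650, (B,nl)→37750; best=2900 via (B,hash)
  {ABC}: card=1500; try (C,hash)→5550, (C,nl_idx)→6400, (C,merge)→6500, (A,hash)→11200, (B,hash)→12800, (C,nl)→40400 …(+4); best=5550 via (C,hash)

cost=5550; order=A,B,C; methods=hash,hash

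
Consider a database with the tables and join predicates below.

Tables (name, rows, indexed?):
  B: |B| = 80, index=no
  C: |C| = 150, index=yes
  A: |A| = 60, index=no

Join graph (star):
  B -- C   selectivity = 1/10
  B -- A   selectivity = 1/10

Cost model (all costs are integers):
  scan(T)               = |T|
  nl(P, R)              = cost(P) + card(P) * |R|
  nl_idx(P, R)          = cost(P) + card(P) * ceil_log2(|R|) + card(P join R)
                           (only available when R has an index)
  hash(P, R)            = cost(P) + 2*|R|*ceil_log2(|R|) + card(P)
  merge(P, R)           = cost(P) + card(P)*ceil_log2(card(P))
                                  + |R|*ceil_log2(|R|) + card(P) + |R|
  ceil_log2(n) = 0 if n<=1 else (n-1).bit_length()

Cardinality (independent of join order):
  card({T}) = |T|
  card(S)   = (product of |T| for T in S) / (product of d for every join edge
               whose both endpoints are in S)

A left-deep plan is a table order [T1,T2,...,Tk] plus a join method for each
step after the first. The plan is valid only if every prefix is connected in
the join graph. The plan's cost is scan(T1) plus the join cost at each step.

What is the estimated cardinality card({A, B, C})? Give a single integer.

Tables in S: A(60), B(80), C(150)
Edges inside S: B-C(d=10), B-A(d=10)
numerator = 60 * 80 * 150 = 720000
denominator = 10 * 10 = 100
card(S) = 720000 / 100 = 7200

7200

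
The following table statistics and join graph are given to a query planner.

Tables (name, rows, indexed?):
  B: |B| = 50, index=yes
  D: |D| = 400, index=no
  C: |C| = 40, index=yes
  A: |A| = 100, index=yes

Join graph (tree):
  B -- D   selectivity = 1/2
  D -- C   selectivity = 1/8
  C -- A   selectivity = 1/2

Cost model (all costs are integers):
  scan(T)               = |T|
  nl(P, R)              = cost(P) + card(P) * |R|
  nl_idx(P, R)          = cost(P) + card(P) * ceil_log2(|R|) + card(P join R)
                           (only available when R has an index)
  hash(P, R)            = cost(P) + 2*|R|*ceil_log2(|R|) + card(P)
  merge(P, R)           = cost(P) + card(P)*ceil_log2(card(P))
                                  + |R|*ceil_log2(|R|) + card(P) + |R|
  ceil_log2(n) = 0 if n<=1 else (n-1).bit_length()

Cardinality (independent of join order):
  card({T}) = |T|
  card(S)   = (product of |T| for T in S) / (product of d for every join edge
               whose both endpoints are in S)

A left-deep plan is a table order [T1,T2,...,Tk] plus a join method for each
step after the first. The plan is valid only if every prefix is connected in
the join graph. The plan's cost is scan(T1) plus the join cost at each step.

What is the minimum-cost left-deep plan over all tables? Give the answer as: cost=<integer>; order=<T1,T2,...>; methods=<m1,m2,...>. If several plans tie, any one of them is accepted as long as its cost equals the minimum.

Selinger DP (subsets sized 1..n):
  {B}: scan cost=50, card=50
  {D}: scan cost=400, card=400
  {C}: scan cost=40, card=40
  {A}: scan cost=100, card=100
  {BD}: card=10000; try (B,hash)→1400, (D,merge)→4400, (B,merge)→4750, (D,hash)→7300, (B,nl_idx)→12800, (D,nl)→20050 …(+1); best=1400 via (B,hash)
  {CD}: card=2000; try (C,hash)→1280, (D,merge)→4320, (C,merge)→4680, (C,nl_idx)→4800, (D,hash)→7280, (D,nl)→16040 …(+1); best=1280 via (C,hash)
  {AC}: card=2000; try (C,hash)→680, (A,merge)→1120, (C,merge)→1180, (A,hash)→1480, (A,nl_idx)→2320, (C,nl_idx)→2700 …(+2); best=680 via (C,hash)
  {BCD}: card=50000; try (B,hash)→3880, (C,hash)→11880, (B,merge)→25630, (B,nl_idx)→63280, (B,nl)→101280, (C,nl_idx)→111400 …(+2); best=3880 via (B,hash)
  {ACD}: card=100000; try (A,hash)→4680, (D,hash)→9880, (A,merge)→26080, (D,merge)→28680, (A,nl_idx)→115280, (A,nl)→201280 …(+1); best=4680 via (A,hash)
  {ABCD}: card=2500000; try (A,hash)→55280, (B,hash)→105280, (A,merge)→854680, (B,merge)→1805030, (A,nl_idx)→2853880, (B,nl_idx)→3104680 …(+2); best=55280 via (A,hash)

cost=55280; order=D,C,B,A; methods=hash,hash,hash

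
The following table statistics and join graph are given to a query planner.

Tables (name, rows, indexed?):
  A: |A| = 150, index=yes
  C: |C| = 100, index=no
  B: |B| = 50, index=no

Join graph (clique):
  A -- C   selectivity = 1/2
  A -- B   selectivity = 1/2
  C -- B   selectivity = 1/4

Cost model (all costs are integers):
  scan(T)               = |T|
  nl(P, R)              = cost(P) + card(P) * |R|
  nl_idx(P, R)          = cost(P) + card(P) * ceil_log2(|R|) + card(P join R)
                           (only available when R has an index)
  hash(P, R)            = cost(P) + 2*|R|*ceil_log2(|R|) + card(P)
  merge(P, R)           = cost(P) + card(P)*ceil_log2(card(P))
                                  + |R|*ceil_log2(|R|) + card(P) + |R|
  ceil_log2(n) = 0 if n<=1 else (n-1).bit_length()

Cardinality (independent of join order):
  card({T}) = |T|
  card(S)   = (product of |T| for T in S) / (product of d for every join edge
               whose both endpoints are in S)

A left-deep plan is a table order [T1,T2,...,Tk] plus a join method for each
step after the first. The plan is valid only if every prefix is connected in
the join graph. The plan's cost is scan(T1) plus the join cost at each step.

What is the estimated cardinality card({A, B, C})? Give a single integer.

Tables in S: A(150), B(50), C(100)
Edges inside S: A-C(d=2), A-B(d=2), C-B(d=4)
numerator = 150 * 50 * 100 = 750000
denominator = 2 * 2 * 4 = 16
card(S) = 750000 / 16 = 46875

46875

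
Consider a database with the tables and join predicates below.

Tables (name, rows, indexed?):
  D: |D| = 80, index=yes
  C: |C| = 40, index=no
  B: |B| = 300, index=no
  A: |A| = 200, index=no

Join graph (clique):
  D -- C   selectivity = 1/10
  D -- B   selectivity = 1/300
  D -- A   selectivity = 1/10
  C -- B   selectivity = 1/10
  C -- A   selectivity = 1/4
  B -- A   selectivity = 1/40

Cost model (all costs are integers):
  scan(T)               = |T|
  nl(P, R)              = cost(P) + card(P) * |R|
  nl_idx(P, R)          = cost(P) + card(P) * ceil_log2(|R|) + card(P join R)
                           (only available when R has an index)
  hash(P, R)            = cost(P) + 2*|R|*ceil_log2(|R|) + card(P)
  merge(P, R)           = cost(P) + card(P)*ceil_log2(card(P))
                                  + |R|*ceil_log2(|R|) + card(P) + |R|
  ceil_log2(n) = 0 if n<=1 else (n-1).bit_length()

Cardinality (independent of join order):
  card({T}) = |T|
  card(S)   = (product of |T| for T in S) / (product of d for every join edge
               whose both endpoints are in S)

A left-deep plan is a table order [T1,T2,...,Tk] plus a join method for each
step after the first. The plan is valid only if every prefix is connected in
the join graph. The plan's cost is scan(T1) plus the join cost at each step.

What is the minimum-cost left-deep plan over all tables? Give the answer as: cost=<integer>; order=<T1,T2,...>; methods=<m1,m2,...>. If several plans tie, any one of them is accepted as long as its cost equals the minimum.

Selinger DP (subsets sized 1..n):
  {D}: scan cost=80, card=80
  {C}: scan cost=40, card=40
  {B}: scan cost=300, card=300
  {A}: scan cost=200, card=200
  {CD}: card=320; try (D,nl_idx)→640, (C,hash)→640, (D,merge)→960, (C,merge)→1000, (D,hash)→1200, (D,nl)→3240 …(+1); best=640 via (D,nl_idx)
  {BD}: card=80; try (D,hash)→1720, (D,nl_idx)→2480, (B,merge)→3720, (D,merge)→3940, (B,hash)→5560, (B,nl)→24080 …(+1); best=1720 via (D,hash)
  {AD}: card=1600; try (D,hash)→1520, (A,merge)→2520, (D,merge)→2640, (D,nl_idx)→3200, (A,hash)→3360, (A,nl)→16080 …(+1); best=1520 via (D,hash)
  {BC}: card=1200; try (C,hash)→1080, (B,merge)→3320, (C,merge)→3580, (B,hash)→5480, (B,nl)→12040, (C,nl)→12300; best=1080 via (C,hash)
  {AC}: card=2000; try (C,hash)→880, (A,merge)→2120, (C,merge)→2280, (A,hash)→3280, (A,nl)→8040, (C,nl)→8200; best=880 via (C,hash)
  {AB}: card=1500; try (A,hash)→3800, (B,merge)→5000, (A,merge)→5100, (B,hash)→5800, (B,nl)→60200, (A,nl)→60300; best=3800 via (A,hash)
  {BCD}: card=32; try (C,hash)→2280, (C,merge)→2640, (D,hash)→3400, (C,nl)→4920, (B,hash)→6360, (B,merge)→6840 …(+4); best=2280 via (C,hash)
  {ACD}: card=1600; try (C,hash)→3600, (D,hash)→4000, (A,hash)→4160, (A,merge)→5640, (D,nl_idx)→16480, (C,merge)→21000 …(+4); best=3600 via (C,hash)
  {ABD}: card=40; try (A,merge)→4160, (A,hash)→5000, (D,hash)→6420, (B,hash)→8520, (D,nl_idx)→14340, (A,nl)→17720 …(+4); best=4160 via (A,merge)
  {ABC}: card=1500; try (A,hash)→5480, (C,hash)→5780, (B,hash)→8280, (A,merge)→17280, (C,merge)→22080, (B,merge)→27880 …(+3); best=5480 via (A,hash)
  {ABCD}: card=4; try (A,merge)→4272, (C,hash)→4680, (C,merge)→4720, (A,hash)→5512, (C,nl)→5760, (D,hash)→8100 …(+7); best=4272 via (A,merge)

cost=4272; order=B,D,C,A; methods=hash,hash,merge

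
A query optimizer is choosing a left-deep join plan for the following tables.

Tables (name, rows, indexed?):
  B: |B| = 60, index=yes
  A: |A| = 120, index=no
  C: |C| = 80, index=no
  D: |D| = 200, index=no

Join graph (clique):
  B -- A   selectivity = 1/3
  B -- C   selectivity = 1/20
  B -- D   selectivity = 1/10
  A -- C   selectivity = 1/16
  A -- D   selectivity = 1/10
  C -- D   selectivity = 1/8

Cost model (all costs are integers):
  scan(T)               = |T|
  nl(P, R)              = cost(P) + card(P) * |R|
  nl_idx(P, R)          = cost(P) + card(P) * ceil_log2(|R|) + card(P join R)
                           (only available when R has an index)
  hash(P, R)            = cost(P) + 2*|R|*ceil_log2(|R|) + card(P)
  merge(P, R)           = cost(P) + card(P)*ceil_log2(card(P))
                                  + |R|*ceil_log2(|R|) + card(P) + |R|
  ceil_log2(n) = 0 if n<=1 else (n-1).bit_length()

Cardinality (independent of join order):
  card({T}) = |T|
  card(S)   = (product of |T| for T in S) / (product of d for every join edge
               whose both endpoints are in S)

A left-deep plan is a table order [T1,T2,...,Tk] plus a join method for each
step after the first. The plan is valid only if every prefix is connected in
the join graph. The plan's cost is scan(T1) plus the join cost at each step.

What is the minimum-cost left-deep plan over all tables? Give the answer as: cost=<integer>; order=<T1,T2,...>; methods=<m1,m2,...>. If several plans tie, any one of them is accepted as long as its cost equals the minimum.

Selinger DP (subsets sized 1..n):
  {B}: scan cost=60, card=60
  {A}: scan cost=120, card=120
  {C}: scan cost=80, card=80
  {D}: scan cost=200, card=200
  {AB}: card=2400; try (B,hash)→960, (A,merge)→1440, (B,merge)→1500, (A,hash)→1800, (B,nl_idx)→3240, (A,nl)→7260 …(+1); best=960 via (B,hash)
  {BC}: card=240; try (B,nl_idx)→800, (B,hash)→880, (C,merge)→1120, (B,merge)→1140, (C,hash)→1240, (C,nl)→4860 …(+1); best=800 via (B,nl_idx)
  {BD}: card=1200; try (B,hash)→1120, (D,merge)→2280, (B,merge)→2420, (B,nl_idx)→2600, (D,hash)→3320, (D,nl)→12060 …(+1); best=1120 via (B,hash)
  {AC}: card=600; try (C,hash)→1360, (A,merge)→1680, (C,merge)→1720, (A,hash)→1840, (A,nl)→9680, (C,nl)→9720; best=1360 via (C,hash)
  {AD}: card=2400; try (A,hash)→2080, (D,merge)→2880, (A,merge)→2960, (D,hash)→3440, (D,nl)→24120, (A,nl)→24200; best=2080 via (A,hash)
  {CD}: card=2000; try (C,hash)→1520, (D,merge)→2520, (C,merge)→2640, (D,hash)→3360, (D,nl)→16080, (C,nl)→16200; best=1520 via (C,hash)
  {ABC}: card=600; try (B,hash)→2680, (A,hash)→2720, (A,merge)→3920, (C,hash)→4480, (B,nl_idx)→5560, (B,merge)→8380 …(+4); best=2680 via (B,hash)
  {ABD}: card=4800; try (A,hash)→4000, (B,hash)→5200, (D,hash)→6560, (A,merge)→16480, (B,nl_idx)→21280, (B,merge)→33700 …(+4); best=4000 via (A,hash)
  {BCD}: card=600; try (C,hash)→3440, (D,hash)→4240, (B,hash)→4240, (D,merge)→4760, (B,nl_idx)→14120, (C,merge)→16160 …(+4); best=3440 via (C,hash)
  {ACD}: card=1500; try (D,hash)→5160, (A,hash)→5200, (C,hash)→5600, (D,merge)→9760, (A,merge)→26480, (C,merge)→33920 …(+3); best=5160 via (D,hash)
  {ABCD}: card=150; try (A,hash)→5720, (D,hash)→6480, (B,hash)→7380, (C,hash)→9920, (A,merge)→11000, (D,merge)→11080 …(+7); best=5720 via (A,hash)

cost=5720; order=D,B,C,A; methods=hash,hash,hash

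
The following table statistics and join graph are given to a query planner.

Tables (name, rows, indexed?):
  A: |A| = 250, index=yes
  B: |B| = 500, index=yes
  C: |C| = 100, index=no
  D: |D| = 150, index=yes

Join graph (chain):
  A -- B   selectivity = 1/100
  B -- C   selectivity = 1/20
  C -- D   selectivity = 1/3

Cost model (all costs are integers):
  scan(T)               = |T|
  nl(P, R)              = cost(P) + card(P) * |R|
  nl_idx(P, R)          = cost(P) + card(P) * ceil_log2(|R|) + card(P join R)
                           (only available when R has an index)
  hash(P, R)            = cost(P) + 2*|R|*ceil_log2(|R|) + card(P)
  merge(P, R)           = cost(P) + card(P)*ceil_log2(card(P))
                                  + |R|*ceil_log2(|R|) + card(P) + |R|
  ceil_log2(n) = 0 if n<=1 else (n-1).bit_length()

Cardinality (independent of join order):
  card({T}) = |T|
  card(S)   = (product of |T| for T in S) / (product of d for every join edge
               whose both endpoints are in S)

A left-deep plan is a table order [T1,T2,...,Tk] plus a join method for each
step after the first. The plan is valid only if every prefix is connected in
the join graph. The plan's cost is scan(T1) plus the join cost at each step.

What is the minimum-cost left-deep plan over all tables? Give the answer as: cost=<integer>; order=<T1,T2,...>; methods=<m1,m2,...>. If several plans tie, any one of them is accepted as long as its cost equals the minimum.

Selinger DP (subsets sized 1..n):
  {A}: scan cost=250, card=250
  {B}: scan cost=500, card=500
  {C}: scan cost=100, card=100
  {D}: scan cost=150, card=150
  {AB}: card=1250; try (B,nl_idx)→3750, (A,hash)→5000, (A,nl_idx)→5750, (B,merge)→7500, (A,merge)→7750, (B,hash)→9500 …(+2); best=3750 via (B,nl_idx)
  {BC}: card=2500; try (C,hash)→2400, (B,nl_idx)→3500, (B,merge)→5900, (C,merge)→6300, (B,hash)→9200, (B,nl)→50100 …(+1); best=2400 via (C,hash)
  {CD}: card=5000; try (C,hash)→1700, (D,merge)→2250, (C,merge)→2300, (D,hash)→2600, (D,nl_idx)→5900, (D,nl)→15100 …(+1); best=1700 via (C,hash)
  {ABC}: card=6250; try (C,hash)→6400, (A,hash)→8900, (C,merge)→19550, (A,nl_idx)→28650, (A,merge)→37150, (C,nl)→128750 …(+1); best=6400 via (C,hash)
  {BCD}: card=125000; try (D,hash)→7300, (B,hash)→15700, (D,merge)→36250, (B,merge)→76700, (D,nl_idx)→147400, (B,nl_idx)→171700 …(+2); best=7300 via (D,hash)
  {ABCD}: card=312500; try (D,hash)→15050, (D,merge)→95250, (A,hash)→136300, (D,nl_idx)→368900, (D,nl)→943900, (A,nl_idx)→1319800 …(+2); best=15050 via (D,hash)

cost=15050; order=A,B,C,D; methods=nl_idx,hash,hash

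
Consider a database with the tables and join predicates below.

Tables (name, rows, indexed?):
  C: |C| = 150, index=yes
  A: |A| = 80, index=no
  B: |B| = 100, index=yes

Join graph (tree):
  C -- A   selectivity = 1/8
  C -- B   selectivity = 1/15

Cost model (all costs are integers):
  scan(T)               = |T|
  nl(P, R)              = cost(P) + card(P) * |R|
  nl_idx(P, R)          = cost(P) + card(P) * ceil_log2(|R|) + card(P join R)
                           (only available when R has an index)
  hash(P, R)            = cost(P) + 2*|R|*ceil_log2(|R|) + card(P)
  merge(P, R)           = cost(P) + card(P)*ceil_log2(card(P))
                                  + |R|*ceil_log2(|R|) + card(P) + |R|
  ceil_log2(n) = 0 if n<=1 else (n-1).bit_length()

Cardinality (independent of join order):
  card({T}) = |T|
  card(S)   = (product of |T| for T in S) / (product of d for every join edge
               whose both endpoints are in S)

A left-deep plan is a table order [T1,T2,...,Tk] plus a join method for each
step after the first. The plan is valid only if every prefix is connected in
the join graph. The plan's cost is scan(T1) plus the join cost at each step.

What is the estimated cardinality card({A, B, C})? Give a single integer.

Tables in S: A(80), B(100), C(150)
Edges inside S: C-A(d=8), C-B(d=15)
numerator = 80 * 100 * 150 = 1200000
denominator = 8 * 15 = 120
card(S) = 1200000 / 120 = 10000

10000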